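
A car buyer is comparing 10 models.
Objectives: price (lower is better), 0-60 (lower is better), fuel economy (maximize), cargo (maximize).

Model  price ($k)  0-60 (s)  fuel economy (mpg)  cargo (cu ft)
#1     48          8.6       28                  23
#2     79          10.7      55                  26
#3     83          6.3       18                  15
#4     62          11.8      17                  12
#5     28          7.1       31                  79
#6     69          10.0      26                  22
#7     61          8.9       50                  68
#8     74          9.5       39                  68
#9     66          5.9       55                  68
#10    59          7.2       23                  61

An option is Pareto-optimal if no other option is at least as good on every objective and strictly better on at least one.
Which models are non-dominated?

#1: dominated by #5 (price 28≤48, 0-60 7.1≤8.6, fuel economy 31≥28, cargo 79≥23).
#2: dominated by #9 (price 66≤79, 0-60 5.9≤10.7, fuel economy 55≥55, cargo 68≥26).
#3: dominated by #9 (price 66≤83, 0-60 5.9≤6.3, fuel economy 55≥18, cargo 68≥15).
#4: dominated by #1 (price 48≤62, 0-60 8.6≤11.8, fuel economy 28≥17, cargo 23≥12).
#5: not dominated (best price).
#6: dominated by #1 (price 48≤69, 0-60 8.6≤10.0, fuel economy 28≥26, cargo 23≥22).
#7: not dominated.
#8: dominated by #7 (price 61≤74, 0-60 8.9≤9.5, fuel economy 50≥39, cargo 68≥68).
#9: not dominated (best 0-60).
#10: dominated by #5 (price 28≤59, 0-60 7.1≤7.2, fuel economy 31≥23, cargo 79≥61).

#5, #7, #9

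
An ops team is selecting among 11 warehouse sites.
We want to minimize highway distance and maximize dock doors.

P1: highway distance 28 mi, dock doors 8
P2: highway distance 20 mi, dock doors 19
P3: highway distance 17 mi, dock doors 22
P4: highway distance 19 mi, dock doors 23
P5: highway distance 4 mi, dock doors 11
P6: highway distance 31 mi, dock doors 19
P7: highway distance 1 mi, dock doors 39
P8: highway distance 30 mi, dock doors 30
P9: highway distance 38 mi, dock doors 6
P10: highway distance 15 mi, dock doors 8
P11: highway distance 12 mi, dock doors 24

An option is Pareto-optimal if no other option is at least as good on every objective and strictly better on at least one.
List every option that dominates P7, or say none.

P1: worse on highway distance (28 vs 1).
P2: worse on highway distance (20 vs 1).
P3: worse on highway distance (17 vs 1).
P4: worse on highway distance (19 vs 1).
P5: worse on highway distance (4 vs 1).
P6: worse on highway distance (31 vs 1).
P8: worse on highway distance (30 vs 1).
P9: worse on highway distance (38 vs 1).
P10: worse on highway distance (15 vs 1).
P11: worse on highway distance (12 vs 1).
No option dominates P7.

none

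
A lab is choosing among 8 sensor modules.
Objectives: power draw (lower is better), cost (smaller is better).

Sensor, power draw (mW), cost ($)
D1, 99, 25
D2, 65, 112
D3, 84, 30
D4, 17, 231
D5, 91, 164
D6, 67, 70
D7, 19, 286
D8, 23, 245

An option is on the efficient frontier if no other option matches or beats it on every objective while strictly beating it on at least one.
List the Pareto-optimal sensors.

D1, D2, D3, D4, D6

D1: not dominated (best cost).
D2: not dominated.
D3: not dominated.
D4: not dominated (best power draw).
D5: dominated by D2 (power draw 65≤91, cost 112≤164).
D6: not dominated.
D7: dominated by D4 (power draw 17≤19, cost 231≤286).
D8: dominated by D4 (power draw 17≤23, cost 231≤245).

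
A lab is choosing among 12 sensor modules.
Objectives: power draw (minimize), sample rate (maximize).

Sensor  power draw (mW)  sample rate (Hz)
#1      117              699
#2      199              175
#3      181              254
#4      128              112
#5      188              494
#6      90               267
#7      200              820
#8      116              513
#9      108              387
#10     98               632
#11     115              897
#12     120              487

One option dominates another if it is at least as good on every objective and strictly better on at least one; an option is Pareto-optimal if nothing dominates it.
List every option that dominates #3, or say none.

#1: power draw 117≤181, sample rate 699≥254 — dominates #3.
#6: power draw 90≤181, sample rate 267≥254 — dominates #3.
#8: power draw 116≤181, sample rate 513≥254 — dominates #3.
#9: power draw 108≤181, sample rate 387≥254 — dominates #3.
#10: power draw 98≤181, sample rate 632≥254 — dominates #3.
#11: power draw 115≤181, sample rate 897≥254 — dominates #3.
#12: power draw 120≤181, sample rate 487≥254 — dominates #3.
Others (#2, #4, #5, #7) are each worse than #3 on at least one objective.

#1, #6, #8, #9, #10, #11, #12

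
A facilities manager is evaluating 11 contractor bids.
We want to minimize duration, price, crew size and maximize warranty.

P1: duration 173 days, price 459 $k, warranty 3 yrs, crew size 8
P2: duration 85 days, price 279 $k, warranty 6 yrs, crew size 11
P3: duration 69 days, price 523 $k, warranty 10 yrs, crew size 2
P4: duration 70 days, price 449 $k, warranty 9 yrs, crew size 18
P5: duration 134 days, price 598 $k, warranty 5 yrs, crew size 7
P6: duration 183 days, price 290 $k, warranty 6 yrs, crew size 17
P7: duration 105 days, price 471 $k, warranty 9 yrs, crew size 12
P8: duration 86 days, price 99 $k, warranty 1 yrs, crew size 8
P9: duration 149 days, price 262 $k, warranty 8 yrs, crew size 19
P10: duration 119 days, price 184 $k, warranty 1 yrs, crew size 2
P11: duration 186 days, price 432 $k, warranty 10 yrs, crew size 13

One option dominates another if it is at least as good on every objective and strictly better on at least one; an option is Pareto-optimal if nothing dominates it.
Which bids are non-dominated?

P1, P2, P3, P4, P7, P8, P9, P10, P11

P1: not dominated.
P2: not dominated.
P3: not dominated (best duration).
P4: not dominated.
P5: dominated by P3 (duration 69≤134, price 523≤598, warranty 10≥5, crew size 2≤7).
P6: dominated by P2 (duration 85≤183, price 279≤290, warranty 6≥6, crew size 11≤17).
P7: not dominated.
P8: not dominated (best price).
P9: not dominated.
P10: not dominated.
P11: not dominated.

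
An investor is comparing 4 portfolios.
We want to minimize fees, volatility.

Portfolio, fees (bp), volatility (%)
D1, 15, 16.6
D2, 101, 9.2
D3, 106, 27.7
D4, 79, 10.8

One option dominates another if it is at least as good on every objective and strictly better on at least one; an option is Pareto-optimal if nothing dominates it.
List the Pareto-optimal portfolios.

D1, D2, D4

D1: not dominated (best fees).
D2: not dominated (best volatility).
D3: dominated by D1 (fees 15≤106, volatility 16.6≤27.7).
D4: not dominated.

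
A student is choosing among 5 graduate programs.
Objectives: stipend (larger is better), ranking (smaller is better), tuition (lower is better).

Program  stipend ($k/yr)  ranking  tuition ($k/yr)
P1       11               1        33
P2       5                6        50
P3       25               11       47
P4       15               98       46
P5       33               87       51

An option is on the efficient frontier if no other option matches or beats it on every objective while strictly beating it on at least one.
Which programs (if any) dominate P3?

none

P1: worse on stipend (11 vs 25).
P2: worse on stipend (5 vs 25).
P4: worse on stipend (15 vs 25).
P5: worse on ranking (87 vs 11).
No option dominates P3.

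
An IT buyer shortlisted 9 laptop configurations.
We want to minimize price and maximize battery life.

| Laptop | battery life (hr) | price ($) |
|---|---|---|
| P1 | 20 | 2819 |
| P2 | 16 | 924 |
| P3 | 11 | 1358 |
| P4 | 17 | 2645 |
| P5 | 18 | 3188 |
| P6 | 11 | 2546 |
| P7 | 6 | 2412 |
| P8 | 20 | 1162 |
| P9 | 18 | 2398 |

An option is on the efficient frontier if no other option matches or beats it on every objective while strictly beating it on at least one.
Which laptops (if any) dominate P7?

P2: battery life 16≥6, price 924≤2412 — dominates P7.
P3: battery life 11≥6, price 1358≤2412 — dominates P7.
P8: battery life 20≥6, price 1162≤2412 — dominates P7.
P9: battery life 18≥6, price 2398≤2412 — dominates P7.
Others (P1, P4, P5, P6) are each worse than P7 on at least one objective.

P2, P3, P8, P9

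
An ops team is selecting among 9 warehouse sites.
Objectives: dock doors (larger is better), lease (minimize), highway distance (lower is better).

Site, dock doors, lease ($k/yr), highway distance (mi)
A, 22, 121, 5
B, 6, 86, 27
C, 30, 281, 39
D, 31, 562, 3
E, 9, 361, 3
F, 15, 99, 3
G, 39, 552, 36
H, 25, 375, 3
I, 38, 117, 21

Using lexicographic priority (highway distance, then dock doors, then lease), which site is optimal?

First minimize highway distance: best is 3, kept {D, E, F, H}.
Then maximize dock doors: best is 31, kept {D}.

D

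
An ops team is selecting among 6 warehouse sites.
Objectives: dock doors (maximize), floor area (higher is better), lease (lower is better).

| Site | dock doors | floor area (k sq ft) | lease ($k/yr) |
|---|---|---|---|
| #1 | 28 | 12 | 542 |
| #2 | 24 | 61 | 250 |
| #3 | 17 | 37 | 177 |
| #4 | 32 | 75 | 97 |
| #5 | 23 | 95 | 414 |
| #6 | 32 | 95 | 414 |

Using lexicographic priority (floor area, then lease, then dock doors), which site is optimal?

#6

First maximize floor area: best is 95, kept {#5, #6}.
Then minimize lease: best is 414, kept {#5, #6}.
Then maximize dock doors: best is 32, kept {#6}.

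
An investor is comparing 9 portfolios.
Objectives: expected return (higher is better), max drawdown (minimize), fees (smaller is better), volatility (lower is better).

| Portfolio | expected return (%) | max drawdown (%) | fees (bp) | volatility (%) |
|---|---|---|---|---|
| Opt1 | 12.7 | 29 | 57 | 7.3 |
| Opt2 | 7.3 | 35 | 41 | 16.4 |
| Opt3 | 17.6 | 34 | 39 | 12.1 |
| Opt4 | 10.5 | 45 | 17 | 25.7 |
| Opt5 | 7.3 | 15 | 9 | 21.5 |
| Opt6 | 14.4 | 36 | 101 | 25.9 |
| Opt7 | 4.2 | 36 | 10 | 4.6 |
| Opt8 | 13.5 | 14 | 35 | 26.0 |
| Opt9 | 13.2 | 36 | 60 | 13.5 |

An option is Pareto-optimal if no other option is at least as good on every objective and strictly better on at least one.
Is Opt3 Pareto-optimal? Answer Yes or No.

Opt1: worse on expected return (12.7 vs 17.6).
Opt2: worse on expected return (7.3 vs 17.6).
Opt4: worse on expected return (10.5 vs 17.6).
Opt5: worse on expected return (7.3 vs 17.6).
Opt6: worse on expected return (14.4 vs 17.6).
Opt7: worse on expected return (4.2 vs 17.6).
Opt8: worse on expected return (13.5 vs 17.6).
Opt9: worse on expected return (13.2 vs 17.6).
No option is at least as good as Opt3 on every objective and strictly better on one.

Yes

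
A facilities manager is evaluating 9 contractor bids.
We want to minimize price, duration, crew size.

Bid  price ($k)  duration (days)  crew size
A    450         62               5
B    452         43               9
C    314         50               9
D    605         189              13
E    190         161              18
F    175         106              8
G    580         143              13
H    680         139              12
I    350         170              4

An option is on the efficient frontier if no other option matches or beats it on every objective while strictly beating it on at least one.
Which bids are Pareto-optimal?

A, B, C, F, I

A: not dominated.
B: not dominated (best duration).
C: not dominated.
D: dominated by A (price 450≤605, duration 62≤189, crew size 5≤13).
E: dominated by F (price 175≤190, duration 106≤161, crew size 8≤18).
F: not dominated (best price).
G: dominated by A (price 450≤580, duration 62≤143, crew size 5≤13).
H: dominated by A (price 450≤680, duration 62≤139, crew size 5≤12).
I: not dominated (best crew size).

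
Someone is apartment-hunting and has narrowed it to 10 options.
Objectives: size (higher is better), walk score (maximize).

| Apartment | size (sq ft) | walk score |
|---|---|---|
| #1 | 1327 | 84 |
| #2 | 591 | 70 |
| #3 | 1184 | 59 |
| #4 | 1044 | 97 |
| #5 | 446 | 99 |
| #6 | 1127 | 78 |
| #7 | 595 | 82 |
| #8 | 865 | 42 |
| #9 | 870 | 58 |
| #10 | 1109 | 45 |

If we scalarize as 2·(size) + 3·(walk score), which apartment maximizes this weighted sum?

#1: 2·1327 + 3·84 = 2906
#2: 2·591 + 3·70 = 1392
#3: 2·1184 + 3·59 = 2545
#4: 2·1044 + 3·97 = 2379
#5: 2·446 + 3·99 = 1189
#6: 2·1127 + 3·78 = 2488
#7: 2·595 + 3·82 = 1436
#8: 2·865 + 3·42 = 1856
#9: 2·870 + 3·58 = 1914
#10: 2·1109 + 3·45 = 2353
Highest: #1 at 2906.

#1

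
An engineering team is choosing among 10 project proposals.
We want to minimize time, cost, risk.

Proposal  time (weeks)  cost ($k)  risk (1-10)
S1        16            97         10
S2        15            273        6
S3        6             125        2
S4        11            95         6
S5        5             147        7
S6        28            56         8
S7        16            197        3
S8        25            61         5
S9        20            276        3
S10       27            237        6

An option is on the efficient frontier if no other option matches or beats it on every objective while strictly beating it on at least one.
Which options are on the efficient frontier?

S1: dominated by S4 (time 11≤16, cost 95≤97, risk 6≤10).
S2: dominated by S3 (time 6≤15, cost 125≤273, risk 2≤6).
S3: not dominated (best risk).
S4: not dominated.
S5: not dominated (best time).
S6: not dominated (best cost).
S7: dominated by S3 (time 6≤16, cost 125≤197, risk 2≤3).
S8: not dominated.
S9: dominated by S3 (time 6≤20, cost 125≤276, risk 2≤3).
S10: dominated by S3 (time 6≤27, cost 125≤237, risk 2≤6).

S3, S4, S5, S6, S8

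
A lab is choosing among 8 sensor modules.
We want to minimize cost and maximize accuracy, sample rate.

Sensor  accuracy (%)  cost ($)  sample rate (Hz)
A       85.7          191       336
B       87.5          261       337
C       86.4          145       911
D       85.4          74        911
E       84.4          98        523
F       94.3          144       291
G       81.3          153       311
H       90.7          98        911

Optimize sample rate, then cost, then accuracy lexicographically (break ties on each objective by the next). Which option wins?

D

First maximize sample rate: best is 911, kept {C, D, H}.
Then minimize cost: best is 74, kept {D}.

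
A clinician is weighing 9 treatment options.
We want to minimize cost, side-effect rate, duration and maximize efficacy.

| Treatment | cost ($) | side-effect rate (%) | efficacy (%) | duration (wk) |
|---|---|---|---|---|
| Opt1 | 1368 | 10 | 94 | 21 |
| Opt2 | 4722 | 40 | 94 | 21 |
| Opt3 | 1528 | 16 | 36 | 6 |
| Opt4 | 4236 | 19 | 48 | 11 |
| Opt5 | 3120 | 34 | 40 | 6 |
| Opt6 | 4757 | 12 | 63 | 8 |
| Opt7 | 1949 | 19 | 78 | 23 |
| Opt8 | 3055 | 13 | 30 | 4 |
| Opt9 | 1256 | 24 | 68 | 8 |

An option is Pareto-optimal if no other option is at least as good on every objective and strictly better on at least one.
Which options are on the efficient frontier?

Opt1: not dominated (best side-effect rate).
Opt2: dominated by Opt1 (cost 1368≤4722, side-effect rate 10≤40, efficacy 94≥94, duration 21≤21).
Opt3: not dominated.
Opt4: not dominated.
Opt5: not dominated.
Opt6: not dominated.
Opt7: dominated by Opt1 (cost 1368≤1949, side-effect rate 10≤19, efficacy 94≥78, duration 21≤23).
Opt8: not dominated (best duration).
Opt9: not dominated (best cost).

Opt1, Opt3, Opt4, Opt5, Opt6, Opt8, Opt9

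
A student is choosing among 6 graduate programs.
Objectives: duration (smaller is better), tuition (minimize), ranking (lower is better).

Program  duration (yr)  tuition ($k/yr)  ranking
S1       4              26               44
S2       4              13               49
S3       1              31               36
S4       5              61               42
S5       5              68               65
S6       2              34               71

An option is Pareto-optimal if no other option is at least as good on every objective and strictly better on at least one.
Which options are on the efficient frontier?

S1: not dominated.
S2: not dominated (best tuition).
S3: not dominated (best duration).
S4: dominated by S3 (duration 1≤5, tuition 31≤61, ranking 36≤42).
S5: dominated by S1 (duration 4≤5, tuition 26≤68, ranking 44≤65).
S6: dominated by S3 (duration 1≤2, tuition 31≤34, ranking 36≤71).

S1, S2, S3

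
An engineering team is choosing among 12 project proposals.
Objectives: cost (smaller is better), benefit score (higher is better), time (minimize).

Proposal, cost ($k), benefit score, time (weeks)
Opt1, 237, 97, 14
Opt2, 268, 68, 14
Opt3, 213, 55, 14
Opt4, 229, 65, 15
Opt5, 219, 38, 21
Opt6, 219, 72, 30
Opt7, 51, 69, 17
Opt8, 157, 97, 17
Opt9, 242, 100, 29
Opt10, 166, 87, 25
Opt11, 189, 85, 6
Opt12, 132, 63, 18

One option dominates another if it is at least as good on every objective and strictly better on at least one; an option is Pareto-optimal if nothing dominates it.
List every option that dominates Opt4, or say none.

Opt11: cost 189≤229, benefit score 85≥65, time 6≤15 — dominates Opt4.
Others (Opt1, Opt2, Opt3, Opt5, Opt6, Opt7, Opt8, Opt9, Opt10, Opt12) are each worse than Opt4 on at least one objective.

Opt11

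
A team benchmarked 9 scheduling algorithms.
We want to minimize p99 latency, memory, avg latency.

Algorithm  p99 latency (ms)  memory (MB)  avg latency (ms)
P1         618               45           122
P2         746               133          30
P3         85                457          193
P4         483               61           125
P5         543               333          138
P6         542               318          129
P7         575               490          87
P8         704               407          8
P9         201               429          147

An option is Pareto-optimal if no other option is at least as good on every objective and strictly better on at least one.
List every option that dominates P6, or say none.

P4

P4: p99 latency 483≤542, memory 61≤318, avg latency 125≤129 — dominates P6.
Others (P1, P2, P3, P5, P7, P8, P9) are each worse than P6 on at least one objective.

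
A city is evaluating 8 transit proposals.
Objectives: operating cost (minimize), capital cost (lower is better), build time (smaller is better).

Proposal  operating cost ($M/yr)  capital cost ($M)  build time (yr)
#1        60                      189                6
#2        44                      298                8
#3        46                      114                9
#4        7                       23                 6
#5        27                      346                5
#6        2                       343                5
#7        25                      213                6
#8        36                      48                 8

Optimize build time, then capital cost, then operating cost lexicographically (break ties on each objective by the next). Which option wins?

#6

First minimize build time: best is 5, kept {#5, #6}.
Then minimize capital cost: best is 343, kept {#6}.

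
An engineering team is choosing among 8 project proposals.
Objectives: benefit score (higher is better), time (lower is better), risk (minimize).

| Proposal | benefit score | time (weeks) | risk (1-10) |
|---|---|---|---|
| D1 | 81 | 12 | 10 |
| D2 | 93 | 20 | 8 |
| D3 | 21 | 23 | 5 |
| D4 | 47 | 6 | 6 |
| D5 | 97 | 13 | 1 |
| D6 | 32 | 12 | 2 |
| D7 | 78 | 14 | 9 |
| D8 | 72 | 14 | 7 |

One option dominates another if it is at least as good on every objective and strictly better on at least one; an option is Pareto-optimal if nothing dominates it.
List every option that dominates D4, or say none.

none

D1: worse on time (12 vs 6).
D2: worse on time (20 vs 6).
D3: worse on benefit score (21 vs 47).
D5: worse on time (13 vs 6).
D6: worse on benefit score (32 vs 47).
D7: worse on time (14 vs 6).
D8: worse on time (14 vs 6).
No option dominates D4.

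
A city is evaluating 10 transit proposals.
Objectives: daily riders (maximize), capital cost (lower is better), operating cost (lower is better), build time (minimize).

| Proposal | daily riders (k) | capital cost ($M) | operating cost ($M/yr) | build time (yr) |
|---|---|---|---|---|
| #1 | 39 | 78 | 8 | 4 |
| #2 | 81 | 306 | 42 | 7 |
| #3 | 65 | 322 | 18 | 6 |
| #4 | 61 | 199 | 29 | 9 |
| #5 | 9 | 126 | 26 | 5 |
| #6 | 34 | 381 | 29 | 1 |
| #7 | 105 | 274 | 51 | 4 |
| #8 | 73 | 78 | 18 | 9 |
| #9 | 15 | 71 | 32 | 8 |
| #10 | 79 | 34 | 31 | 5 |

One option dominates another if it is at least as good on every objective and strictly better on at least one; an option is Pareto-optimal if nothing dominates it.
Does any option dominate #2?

No

#1: worse on daily riders (39 vs 81).
#3: worse on daily riders (65 vs 81).
#4: worse on daily riders (61 vs 81).
#5: worse on daily riders (9 vs 81).
#6: worse on daily riders (34 vs 81).
#7: worse on operating cost (51 vs 42).
#8: worse on daily riders (73 vs 81).
#9: worse on daily riders (15 vs 81).
#10: worse on daily riders (79 vs 81).
No option is at least as good as #2 on every objective and strictly better on one.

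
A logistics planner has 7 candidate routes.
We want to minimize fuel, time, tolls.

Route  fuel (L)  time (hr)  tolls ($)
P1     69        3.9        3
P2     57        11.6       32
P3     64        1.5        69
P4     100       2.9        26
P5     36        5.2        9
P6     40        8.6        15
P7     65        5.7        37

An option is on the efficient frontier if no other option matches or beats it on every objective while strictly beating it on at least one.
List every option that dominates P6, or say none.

P5: fuel 36≤40, time 5.2≤8.6, tolls 9≤15 — dominates P6.
Others (P1, P2, P3, P4, P7) are each worse than P6 on at least one objective.

P5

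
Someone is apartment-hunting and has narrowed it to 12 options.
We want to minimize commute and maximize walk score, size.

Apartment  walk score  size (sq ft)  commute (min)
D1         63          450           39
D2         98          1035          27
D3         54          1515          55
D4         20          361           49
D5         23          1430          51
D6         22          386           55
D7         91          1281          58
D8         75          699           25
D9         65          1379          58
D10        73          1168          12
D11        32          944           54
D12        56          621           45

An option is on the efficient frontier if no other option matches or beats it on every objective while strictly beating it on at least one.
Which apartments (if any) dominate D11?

D2, D10

D2: walk score 98≥32, size 1035≥944, commute 27≤54 — dominates D11.
D10: walk score 73≥32, size 1168≥944, commute 12≤54 — dominates D11.
Others (D1, D3, D4, D5, D6, D7, D8, D9, D12) are each worse than D11 on at least one objective.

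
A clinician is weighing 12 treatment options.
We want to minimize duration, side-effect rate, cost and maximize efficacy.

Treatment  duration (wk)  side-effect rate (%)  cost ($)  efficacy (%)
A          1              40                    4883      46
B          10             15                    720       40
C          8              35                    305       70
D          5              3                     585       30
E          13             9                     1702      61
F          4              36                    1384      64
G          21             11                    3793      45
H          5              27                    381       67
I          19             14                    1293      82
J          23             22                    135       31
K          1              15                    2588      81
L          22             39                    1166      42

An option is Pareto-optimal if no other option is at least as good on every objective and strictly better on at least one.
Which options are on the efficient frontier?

B, C, D, E, F, H, I, J, K

A: dominated by K (duration 1≤1, side-effect rate 15≤40, cost 2588≤4883, efficacy 81≥46).
B: not dominated.
C: not dominated.
D: not dominated (best side-effect rate).
E: not dominated.
F: not dominated.
G: dominated by E (duration 13≤21, side-effect rate 9≤11, cost 1702≤3793, efficacy 61≥45).
H: not dominated.
I: not dominated (best efficacy).
J: not dominated (best cost).
K: not dominated.
L: dominated by C (duration 8≤22, side-effect rate 35≤39, cost 305≤1166, efficacy 70≥42).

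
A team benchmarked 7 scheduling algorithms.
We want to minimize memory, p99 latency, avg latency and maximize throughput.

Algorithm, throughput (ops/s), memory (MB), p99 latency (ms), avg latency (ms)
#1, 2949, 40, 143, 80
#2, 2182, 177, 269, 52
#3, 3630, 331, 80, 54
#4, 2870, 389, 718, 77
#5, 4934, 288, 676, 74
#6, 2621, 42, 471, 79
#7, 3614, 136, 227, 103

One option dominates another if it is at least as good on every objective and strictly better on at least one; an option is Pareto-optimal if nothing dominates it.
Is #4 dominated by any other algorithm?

Yes

#3 vs #4: throughput 3630≥2870, memory 331≤389, p99 latency 80≤718, avg latency 54≤77 — #3 is at least as good on every objective and strictly better on at least one, so #3 dominates #4.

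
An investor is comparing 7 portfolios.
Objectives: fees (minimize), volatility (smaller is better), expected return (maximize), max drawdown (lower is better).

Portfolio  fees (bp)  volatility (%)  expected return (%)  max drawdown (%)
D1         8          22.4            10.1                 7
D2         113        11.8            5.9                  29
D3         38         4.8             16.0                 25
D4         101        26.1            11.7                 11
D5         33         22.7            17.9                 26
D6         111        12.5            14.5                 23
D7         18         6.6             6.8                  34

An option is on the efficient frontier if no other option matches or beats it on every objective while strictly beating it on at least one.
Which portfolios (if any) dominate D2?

D3: fees 38≤113, volatility 4.8≤11.8, expected return 16.0≥5.9, max drawdown 25≤29 — dominates D2.
Others (D1, D4, D5, D6, D7) are each worse than D2 on at least one objective.

D3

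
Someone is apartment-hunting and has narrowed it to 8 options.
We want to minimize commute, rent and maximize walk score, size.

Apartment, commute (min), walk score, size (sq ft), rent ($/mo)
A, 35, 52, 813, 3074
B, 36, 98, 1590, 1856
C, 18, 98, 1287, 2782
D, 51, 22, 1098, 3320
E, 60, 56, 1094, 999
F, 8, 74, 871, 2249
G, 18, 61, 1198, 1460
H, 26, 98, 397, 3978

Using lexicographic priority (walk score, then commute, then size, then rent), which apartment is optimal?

First maximize walk score: best is 98, kept {B, C, H}.
Then minimize commute: best is 18, kept {C}.

C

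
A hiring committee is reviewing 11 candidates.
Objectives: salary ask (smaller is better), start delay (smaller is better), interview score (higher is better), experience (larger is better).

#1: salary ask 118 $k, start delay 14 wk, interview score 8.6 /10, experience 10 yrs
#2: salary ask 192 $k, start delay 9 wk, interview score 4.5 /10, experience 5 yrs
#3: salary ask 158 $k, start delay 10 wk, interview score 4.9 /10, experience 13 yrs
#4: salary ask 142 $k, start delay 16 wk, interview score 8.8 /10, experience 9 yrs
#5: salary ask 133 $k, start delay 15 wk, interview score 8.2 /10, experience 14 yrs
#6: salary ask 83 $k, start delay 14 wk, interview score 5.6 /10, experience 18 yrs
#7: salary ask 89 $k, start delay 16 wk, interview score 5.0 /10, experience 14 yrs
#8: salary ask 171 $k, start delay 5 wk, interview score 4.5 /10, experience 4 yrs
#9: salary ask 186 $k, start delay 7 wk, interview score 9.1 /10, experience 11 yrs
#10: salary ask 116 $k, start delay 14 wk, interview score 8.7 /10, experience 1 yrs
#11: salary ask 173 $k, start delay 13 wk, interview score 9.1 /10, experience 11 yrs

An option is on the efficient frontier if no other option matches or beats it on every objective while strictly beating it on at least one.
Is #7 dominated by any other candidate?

#6 vs #7: salary ask 83≤89, start delay 14≤16, interview score 5.6≥5.0, experience 18≥14 — #6 is at least as good on every objective and strictly better on at least one, so #6 dominates #7.

Yes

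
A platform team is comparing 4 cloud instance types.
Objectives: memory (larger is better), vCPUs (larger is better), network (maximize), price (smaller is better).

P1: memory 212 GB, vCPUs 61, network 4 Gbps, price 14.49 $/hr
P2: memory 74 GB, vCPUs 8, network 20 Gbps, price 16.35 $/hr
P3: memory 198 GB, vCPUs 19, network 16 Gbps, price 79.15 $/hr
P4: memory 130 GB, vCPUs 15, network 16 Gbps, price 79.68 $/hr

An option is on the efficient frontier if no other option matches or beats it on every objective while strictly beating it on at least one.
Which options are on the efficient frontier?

P1, P2, P3

P1: not dominated (best memory).
P2: not dominated (best network).
P3: not dominated.
P4: dominated by P3 (memory 198≥130, vCPUs 19≥15, network 16≥16, price 79.15≤79.68).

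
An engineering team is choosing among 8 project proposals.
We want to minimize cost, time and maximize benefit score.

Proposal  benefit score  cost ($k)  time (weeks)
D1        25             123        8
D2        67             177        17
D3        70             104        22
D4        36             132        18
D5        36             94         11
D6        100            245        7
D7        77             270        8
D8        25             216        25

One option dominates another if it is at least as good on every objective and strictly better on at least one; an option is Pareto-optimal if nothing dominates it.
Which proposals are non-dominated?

D1: not dominated.
D2: not dominated.
D3: not dominated.
D4: dominated by D5 (benefit score 36≥36, cost 94≤132, time 11≤18).
D5: not dominated (best cost).
D6: not dominated (best benefit score).
D7: dominated by D6 (benefit score 100≥77, cost 245≤270, time 7≤8).
D8: dominated by D1 (benefit score 25≥25, cost 123≤216, time 8≤25).

D1, D2, D3, D5, D6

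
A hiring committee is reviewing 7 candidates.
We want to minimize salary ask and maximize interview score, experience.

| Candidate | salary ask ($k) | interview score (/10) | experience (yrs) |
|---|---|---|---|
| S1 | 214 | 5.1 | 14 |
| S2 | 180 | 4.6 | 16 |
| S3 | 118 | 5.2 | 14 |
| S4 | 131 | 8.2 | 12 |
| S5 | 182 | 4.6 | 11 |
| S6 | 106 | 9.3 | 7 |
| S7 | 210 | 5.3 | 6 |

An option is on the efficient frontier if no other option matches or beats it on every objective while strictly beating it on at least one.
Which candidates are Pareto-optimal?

S2, S3, S4, S6

S1: dominated by S3 (salary ask 118≤214, interview score 5.2≥5.1, experience 14≥14).
S2: not dominated (best experience).
S3: not dominated.
S4: not dominated.
S5: dominated by S2 (salary ask 180≤182, interview score 4.6≥4.6, experience 16≥11).
S6: not dominated (best salary ask).
S7: dominated by S4 (salary ask 131≤210, interview score 8.2≥5.3, experience 12≥6).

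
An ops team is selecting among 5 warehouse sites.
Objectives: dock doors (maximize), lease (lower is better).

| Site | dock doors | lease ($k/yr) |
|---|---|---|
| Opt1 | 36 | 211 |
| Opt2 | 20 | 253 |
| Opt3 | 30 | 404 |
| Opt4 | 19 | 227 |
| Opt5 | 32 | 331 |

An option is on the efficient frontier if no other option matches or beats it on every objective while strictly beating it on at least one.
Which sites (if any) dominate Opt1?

none

Opt2: worse on dock doors (20 vs 36).
Opt3: worse on dock doors (30 vs 36).
Opt4: worse on dock doors (19 vs 36).
Opt5: worse on dock doors (32 vs 36).
No option dominates Opt1.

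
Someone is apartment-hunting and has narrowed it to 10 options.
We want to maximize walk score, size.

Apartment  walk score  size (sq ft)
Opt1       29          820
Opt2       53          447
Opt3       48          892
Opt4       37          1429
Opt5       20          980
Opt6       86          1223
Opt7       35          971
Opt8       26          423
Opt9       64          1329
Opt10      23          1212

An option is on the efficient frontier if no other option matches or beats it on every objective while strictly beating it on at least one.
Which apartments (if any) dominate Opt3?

Opt6, Opt9

Opt6: walk score 86≥48, size 1223≥892 — dominates Opt3.
Opt9: walk score 64≥48, size 1329≥892 — dominates Opt3.
Others (Opt1, Opt2, Opt4, Opt5, Opt7, Opt8, Opt10) are each worse than Opt3 on at least one objective.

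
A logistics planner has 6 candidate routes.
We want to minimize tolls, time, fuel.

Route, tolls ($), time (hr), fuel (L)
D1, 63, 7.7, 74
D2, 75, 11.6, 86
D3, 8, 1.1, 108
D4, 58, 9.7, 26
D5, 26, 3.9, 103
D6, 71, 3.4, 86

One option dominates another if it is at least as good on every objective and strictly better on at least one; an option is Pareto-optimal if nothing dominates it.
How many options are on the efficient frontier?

D1: not dominated.
D2: dominated by D1 (tolls 63≤75, time 7.7≤11.6, fuel 74≤86).
D3: not dominated (best tolls).
D4: not dominated (best fuel).
D5: not dominated.
D6: not dominated.
Pareto-optimal: D1, D3, D4, D5, D6 → 5.

5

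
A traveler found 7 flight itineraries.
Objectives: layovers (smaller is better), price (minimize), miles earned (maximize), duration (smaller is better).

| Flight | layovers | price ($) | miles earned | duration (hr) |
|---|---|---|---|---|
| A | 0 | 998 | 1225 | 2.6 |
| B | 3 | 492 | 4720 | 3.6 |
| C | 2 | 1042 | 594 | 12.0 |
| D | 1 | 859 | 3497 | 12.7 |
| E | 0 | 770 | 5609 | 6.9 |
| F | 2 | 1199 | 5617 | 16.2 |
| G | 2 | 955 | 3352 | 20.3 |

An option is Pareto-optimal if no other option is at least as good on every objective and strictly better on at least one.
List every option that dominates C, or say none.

A, E

A: layovers 0≤2, price 998≤1042, miles earned 1225≥594, duration 2.6≤12.0 — dominates C.
E: layovers 0≤2, price 770≤1042, miles earned 5609≥594, duration 6.9≤12.0 — dominates C.
Others (B, D, F, G) are each worse than C on at least one objective.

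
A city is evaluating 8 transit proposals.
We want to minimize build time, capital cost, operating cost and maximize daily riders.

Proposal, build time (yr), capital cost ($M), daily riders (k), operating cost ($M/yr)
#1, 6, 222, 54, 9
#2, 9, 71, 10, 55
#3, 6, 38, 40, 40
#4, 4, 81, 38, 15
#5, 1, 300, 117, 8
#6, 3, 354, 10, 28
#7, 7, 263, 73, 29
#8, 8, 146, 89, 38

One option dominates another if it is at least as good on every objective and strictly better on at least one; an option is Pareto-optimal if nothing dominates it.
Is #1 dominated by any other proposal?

No

#2: worse on build time (9 vs 6).
#3: worse on daily riders (40 vs 54).
#4: worse on daily riders (38 vs 54).
#5: worse on capital cost (300 vs 222).
#6: worse on capital cost (354 vs 222).
#7: worse on build time (7 vs 6).
#8: worse on build time (8 vs 6).
No option is at least as good as #1 on every objective and strictly better on one.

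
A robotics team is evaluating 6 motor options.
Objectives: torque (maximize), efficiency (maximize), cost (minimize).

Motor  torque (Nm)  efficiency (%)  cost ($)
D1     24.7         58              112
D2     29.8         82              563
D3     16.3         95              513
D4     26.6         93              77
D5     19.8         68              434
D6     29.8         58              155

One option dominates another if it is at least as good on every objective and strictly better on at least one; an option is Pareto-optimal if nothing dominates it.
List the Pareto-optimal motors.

D1: dominated by D4 (torque 26.6≥24.7, efficiency 93≥58, cost 77≤112).
D2: not dominated.
D3: not dominated (best efficiency).
D4: not dominated (best cost).
D5: dominated by D4 (torque 26.6≥19.8, efficiency 93≥68, cost 77≤434).
D6: not dominated.

D2, D3, D4, D6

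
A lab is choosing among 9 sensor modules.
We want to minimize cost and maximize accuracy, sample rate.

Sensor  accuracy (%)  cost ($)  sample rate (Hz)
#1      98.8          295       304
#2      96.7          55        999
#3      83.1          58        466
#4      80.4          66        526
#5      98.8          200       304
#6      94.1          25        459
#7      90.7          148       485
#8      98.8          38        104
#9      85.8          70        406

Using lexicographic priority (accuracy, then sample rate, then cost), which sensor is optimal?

First maximize accuracy: best is 98.8, kept {#1, #5, #8}.
Then maximize sample rate: best is 304, kept {#1, #5}.
Then minimize cost: best is 200, kept {#5}.

#5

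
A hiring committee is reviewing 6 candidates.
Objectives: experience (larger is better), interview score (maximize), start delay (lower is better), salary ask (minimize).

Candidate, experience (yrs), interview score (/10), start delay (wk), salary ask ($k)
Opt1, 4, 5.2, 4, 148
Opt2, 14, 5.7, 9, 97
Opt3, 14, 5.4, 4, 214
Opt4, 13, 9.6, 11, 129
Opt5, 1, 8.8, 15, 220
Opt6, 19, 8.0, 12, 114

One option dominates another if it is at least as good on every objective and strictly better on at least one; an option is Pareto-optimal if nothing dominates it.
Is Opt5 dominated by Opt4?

Yes

Opt4 vs Opt5: experience 13≥1, interview score 9.6≥8.8, start delay 11≤15, salary ask 129≤220 — Opt4 is at least as good on every objective with at least one strict improvement.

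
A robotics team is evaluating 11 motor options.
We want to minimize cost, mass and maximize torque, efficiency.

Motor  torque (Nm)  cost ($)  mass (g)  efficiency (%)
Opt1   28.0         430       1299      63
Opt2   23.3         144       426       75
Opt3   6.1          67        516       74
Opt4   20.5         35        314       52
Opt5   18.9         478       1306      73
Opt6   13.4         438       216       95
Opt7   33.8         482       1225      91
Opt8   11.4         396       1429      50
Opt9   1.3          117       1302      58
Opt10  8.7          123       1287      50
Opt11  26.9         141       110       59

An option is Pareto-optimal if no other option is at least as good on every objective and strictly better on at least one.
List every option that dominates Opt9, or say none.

Opt3: torque 6.1≥1.3, cost 67≤117, mass 516≤1302, efficiency 74≥58 — dominates Opt9.
Others (Opt1, Opt2, Opt4, Opt5, Opt6, Opt7, Opt8, Opt10, Opt11) are each worse than Opt9 on at least one objective.

Opt3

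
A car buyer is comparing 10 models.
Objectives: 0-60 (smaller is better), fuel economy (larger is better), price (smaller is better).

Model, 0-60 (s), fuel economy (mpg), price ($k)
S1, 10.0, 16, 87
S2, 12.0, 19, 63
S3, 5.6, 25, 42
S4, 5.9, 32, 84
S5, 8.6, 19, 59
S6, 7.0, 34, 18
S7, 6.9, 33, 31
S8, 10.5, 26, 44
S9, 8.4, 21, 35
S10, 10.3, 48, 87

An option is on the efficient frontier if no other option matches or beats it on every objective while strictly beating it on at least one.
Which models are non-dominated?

S3, S4, S6, S7, S10

S1: dominated by S3 (0-60 5.6≤10.0, fuel economy 25≥16, price 42≤87).
S2: dominated by S3 (0-60 5.6≤12.0, fuel economy 25≥19, price 42≤63).
S3: not dominated (best 0-60).
S4: not dominated.
S5: dominated by S3 (0-60 5.6≤8.6, fuel economy 25≥19, price 42≤59).
S6: not dominated (best price).
S7: not dominated.
S8: dominated by S6 (0-60 7.0≤10.5, fuel economy 34≥26, price 18≤44).
S9: dominated by S6 (0-60 7.0≤8.4, fuel economy 34≥21, price 18≤35).
S10: not dominated (best fuel economy).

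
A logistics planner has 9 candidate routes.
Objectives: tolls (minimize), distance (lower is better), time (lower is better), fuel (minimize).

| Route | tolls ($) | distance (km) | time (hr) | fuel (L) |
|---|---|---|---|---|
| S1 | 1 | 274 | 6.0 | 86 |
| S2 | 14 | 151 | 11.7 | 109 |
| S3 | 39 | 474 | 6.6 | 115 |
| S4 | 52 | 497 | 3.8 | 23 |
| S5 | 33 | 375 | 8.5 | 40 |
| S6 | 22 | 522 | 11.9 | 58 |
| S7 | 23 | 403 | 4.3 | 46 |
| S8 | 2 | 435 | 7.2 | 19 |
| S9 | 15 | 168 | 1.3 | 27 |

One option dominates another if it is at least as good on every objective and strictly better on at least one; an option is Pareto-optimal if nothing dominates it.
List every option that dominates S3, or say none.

S1: tolls 1≤39, distance 274≤474, time 6.0≤6.6, fuel 86≤115 — dominates S3.
S7: tolls 23≤39, distance 403≤474, time 4.3≤6.6, fuel 46≤115 — dominates S3.
S9: tolls 15≤39, distance 168≤474, time 1.3≤6.6, fuel 27≤115 — dominates S3.
Others (S2, S4, S5, S6, S8) are each worse than S3 on at least one objective.

S1, S7, S9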